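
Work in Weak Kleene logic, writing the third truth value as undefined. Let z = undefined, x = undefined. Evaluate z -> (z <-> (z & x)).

z & x = undefined & undefined = undefined
z <-> (z & x) = undefined <-> undefined = undefined
z -> (z <-> (z & x)) = undefined -> undefined = undefined

undefined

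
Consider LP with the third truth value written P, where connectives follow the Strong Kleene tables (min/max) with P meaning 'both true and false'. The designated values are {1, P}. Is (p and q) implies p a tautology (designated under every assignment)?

Yes

Every assignment of p, q over {1, P, 0} gives a value in {1, P}.
In particular, with p=P, q=P: (p and q) implies p = P.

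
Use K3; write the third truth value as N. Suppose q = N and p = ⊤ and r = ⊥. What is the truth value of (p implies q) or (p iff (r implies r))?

p implies q = ⊤ implies N = N  [not ⊤ or N]
r implies r = ⊥ implies ⊥ = ⊤
p iff (r implies r) = ⊤ iff ⊤ = ⊤
(p implies q) or (p iff (r implies r)) = N or ⊤ = ⊤

⊤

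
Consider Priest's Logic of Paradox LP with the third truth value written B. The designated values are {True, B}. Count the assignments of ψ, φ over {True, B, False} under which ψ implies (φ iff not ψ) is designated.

Of the 9 assignments, 8 give a value in {True, B}.

8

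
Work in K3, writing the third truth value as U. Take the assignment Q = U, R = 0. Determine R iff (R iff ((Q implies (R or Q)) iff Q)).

R or Q = 0 or U = U
Q implies (R or Q) = U implies U = U  [not U or U]
(Q implies (R or Q)) iff Q = U iff U = U
R iff ((Q implies (R or Q)) iff Q) = 0 iff U = U
R iff (R iff ((Q implies (R or Q)) iff Q)) = 0 iff U = U

U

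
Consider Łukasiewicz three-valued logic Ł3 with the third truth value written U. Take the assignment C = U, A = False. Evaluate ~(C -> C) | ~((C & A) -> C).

C -> C = U -> U = True  [min(1, 1−½+½)]
~(C -> C) = ~True = False
C & A = U & False = False
(C & A) -> C = False -> U = True
~((C & A) -> C) = ~True = False
~(C -> C) | ~((C & A) -> C) = False | False = False

False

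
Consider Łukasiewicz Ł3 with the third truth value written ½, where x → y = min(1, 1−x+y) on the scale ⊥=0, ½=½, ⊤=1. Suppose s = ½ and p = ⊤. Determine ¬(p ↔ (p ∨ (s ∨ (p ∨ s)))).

⊥

p ∨ s = ⊤ ∨ ½ = ⊤
s ∨ (p ∨ s) = ½ ∨ ⊤ = ⊤
p ∨ (s ∨ (p ∨ s)) = ⊤ ∨ ⊤ = ⊤
p ↔ (p ∨ (s ∨ (p ∨ s))) = ⊤ ↔ ⊤ = ⊤
¬(p ↔ (p ∨ (s ∨ (p ∨ s)))) = ¬⊤ = ⊥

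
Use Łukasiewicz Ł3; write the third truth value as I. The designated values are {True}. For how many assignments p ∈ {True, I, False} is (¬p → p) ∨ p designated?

2

p=True: True ✓
p=I: True ✓
p=False: False ·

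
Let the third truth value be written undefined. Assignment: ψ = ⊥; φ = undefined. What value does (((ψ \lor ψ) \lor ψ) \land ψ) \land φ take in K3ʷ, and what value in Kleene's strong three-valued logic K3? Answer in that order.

In K3ʷ: ψ \lor ψ = ⊥ \lor ⊥ = ⊥
(ψ \lor ψ) \lor ψ = ⊥ \lor ⊥ = ⊥
((ψ \lor ψ) \lor ψ) \land ψ = ⊥ \land ⊥ = ⊥
(((ψ \lor ψ) \lor ψ) \land ψ) \land φ = ⊥ \land undefined = undefined
In Kleene's strong three-valued logic K3: ψ \lor ψ = ⊥ \lor ⊥ = ⊥
(ψ \lor ψ) \lor ψ = ⊥ \lor ⊥ = ⊥
((ψ \lor ψ) \lor ψ) \land ψ = ⊥ \land ⊥ = ⊥
(((ψ \lor ψ) \lor ψ) \land ψ) \land φ = ⊥ \land undefined = ⊥
They differ because K3ʷ and Kleene's strong three-valued logic K3 treat undefined differently under the binary connectives.

undefined; ⊥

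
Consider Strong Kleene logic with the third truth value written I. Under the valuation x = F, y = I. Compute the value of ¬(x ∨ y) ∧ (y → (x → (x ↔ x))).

I

x ∨ y = F ∨ I = I
¬(x ∨ y) = ¬I = I
x ↔ x = F ↔ F = T
x → (x ↔ x) = F → T = T
y → (x → (x ↔ x)) = I → T = T  [¬I ∨ T]
¬(x ∨ y) ∧ (y → (x → (x ↔ x))) = I ∧ T = I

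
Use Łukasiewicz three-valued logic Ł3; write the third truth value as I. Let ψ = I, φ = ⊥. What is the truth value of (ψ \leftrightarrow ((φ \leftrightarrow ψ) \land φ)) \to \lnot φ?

φ \leftrightarrow ψ = ⊥ \leftrightarrow I = I
(φ \leftrightarrow ψ) \land φ = I \land ⊥ = ⊥
ψ \leftrightarrow ((φ \leftrightarrow ψ) \land φ) = I \leftrightarrow ⊥ = I
\lnot φ = \lnot ⊥ = ⊤
(ψ \leftrightarrow ((φ \leftrightarrow ψ) \land φ)) \to \lnot φ = I \to ⊤ = ⊤

⊤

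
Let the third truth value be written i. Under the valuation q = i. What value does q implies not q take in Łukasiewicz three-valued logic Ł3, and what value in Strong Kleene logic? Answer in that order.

True; i

In Łukasiewicz three-valued logic Ł3: not q = not i = i
q implies not q = i implies i = True
In Strong Kleene logic: not q = not i = i
q implies not q = i implies i = i  [not i or i]
They differ because Łukasiewicz three-valued logic Ł3 and Strong Kleene logic treat i differently under implication.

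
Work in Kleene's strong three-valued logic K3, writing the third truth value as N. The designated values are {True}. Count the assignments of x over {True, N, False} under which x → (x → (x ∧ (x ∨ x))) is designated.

2

x=True: True ✓
x=N: N ·
x=False: True ✓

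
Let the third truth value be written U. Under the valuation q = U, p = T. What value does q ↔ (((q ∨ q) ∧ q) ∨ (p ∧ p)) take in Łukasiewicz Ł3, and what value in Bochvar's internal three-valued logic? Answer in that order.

U; U

In Łukasiewicz Ł3: q ∨ q = U ∨ U = U
(q ∨ q) ∧ q = U ∧ U = U
p ∧ p = T ∧ T = T
((q ∨ q) ∧ q) ∨ (p ∧ p) = U ∨ T = T
q ↔ (((q ∨ q) ∧ q) ∨ (p ∧ p)) = U ↔ T = U  [1 − |½−1|]
In Bochvar's internal three-valued logic: q ∨ q = U ∨ U = U
(q ∨ q) ∧ q = U ∧ U = U
p ∧ p = T ∧ T = T
((q ∨ q) ∧ q) ∨ (p ∧ p) = U ∨ T = U
q ↔ (((q ∨ q) ∧ q) ∨ (p ∧ p)) = U ↔ U = U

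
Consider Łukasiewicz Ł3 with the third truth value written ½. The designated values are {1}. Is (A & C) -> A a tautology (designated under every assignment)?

Every assignment of A, C over {1, ½, 0} gives a value in {1}.
In particular, with A=½, C=½: (A & C) -> A = 1.

Yes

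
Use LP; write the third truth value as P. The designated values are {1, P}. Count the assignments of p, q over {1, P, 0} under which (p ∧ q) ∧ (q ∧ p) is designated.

4

Designated under: (p=1, q=1); (p=1, q=P); (p=P, q=1); (p=P, q=P).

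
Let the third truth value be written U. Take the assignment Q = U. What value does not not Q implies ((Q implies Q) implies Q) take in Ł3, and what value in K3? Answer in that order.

In Ł3: not Q = not U = U
not not Q = not U = U
Q implies Q = U implies U = true  [min(1, 1−½+½)]
(Q implies Q) implies Q = true implies U = U
not not Q implies ((Q implies Q) implies Q) = U implies U = true
In K3: not Q = not U = U
not not Q = not U = U
Q implies Q = U implies U = U
(Q implies Q) implies Q = U implies U = U
not not Q implies ((Q implies Q) implies Q) = U implies U = U
They differ because Ł3 and K3 treat U differently under implication.

true; U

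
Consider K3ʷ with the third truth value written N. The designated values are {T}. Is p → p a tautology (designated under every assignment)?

Countermodel: p=N gives N, which is not designated.

No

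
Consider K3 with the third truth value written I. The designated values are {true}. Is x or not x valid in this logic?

No

Countermodel: x=I gives I, which is not designated.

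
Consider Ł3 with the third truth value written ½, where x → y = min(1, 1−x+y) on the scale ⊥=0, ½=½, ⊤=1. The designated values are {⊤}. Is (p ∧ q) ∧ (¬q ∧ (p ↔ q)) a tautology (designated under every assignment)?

Countermodel: p=⊤, q=⊤ gives ⊥, which is not designated.

No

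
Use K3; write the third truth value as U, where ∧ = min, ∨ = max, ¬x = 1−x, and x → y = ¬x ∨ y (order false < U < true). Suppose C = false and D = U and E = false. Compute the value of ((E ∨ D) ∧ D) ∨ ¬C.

true

E ∨ D = false ∨ U = U
(E ∨ D) ∧ D = U ∧ U = U
¬C = ¬false = true
((E ∨ D) ∧ D) ∨ ¬C = U ∨ true = true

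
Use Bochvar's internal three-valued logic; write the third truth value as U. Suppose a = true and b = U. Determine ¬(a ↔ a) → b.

U

a ↔ a = true ↔ true = true
¬(a ↔ a) = ¬true = false
¬(a ↔ a) → b = false → U = U  [any arg is the third value ⇒ result is the third value]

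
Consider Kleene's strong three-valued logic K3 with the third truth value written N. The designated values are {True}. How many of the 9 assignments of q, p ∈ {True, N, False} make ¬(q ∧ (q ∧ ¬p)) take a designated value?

Of the 9 assignments, 5 give a value in {True}.

5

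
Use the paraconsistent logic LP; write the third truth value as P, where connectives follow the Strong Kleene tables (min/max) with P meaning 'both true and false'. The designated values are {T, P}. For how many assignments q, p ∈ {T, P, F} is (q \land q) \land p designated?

4

Designated under: (q=T, p=T); (q=T, p=P); (q=P, p=T); (q=P, p=P).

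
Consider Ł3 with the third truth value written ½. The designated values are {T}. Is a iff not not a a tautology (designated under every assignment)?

Every assignment of a over {T, ½, F} gives a value in {T}.
In particular, with a=½: a iff not not a = T.

Yes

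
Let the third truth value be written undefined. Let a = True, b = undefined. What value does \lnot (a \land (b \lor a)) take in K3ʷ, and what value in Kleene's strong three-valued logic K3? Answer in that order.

undefined; False

In K3ʷ: b \lor a = undefined \lor True = undefined
a \land (b \lor a) = True \land undefined = undefined
\lnot (a \land (b \lor a)) = \lnot undefined = undefined
In Kleene's strong three-valued logic K3: b \lor a = undefined \lor True = True
a \land (b \lor a) = True \land True = True
\lnot (a \land (b \lor a)) = \lnot True = False
They differ because K3ʷ and Kleene's strong three-valued logic K3 treat undefined differently under the binary connectives.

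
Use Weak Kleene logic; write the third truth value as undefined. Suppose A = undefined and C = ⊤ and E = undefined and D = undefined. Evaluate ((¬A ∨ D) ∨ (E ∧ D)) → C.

undefined

¬A = ¬undefined = undefined
¬A ∨ D = undefined ∨ undefined = undefined
E ∧ D = undefined ∧ undefined = undefined
(¬A ∨ D) ∨ (E ∧ D) = undefined ∨ undefined = undefined
((¬A ∨ D) ∨ (E ∧ D)) → C = undefined → ⊤ = undefined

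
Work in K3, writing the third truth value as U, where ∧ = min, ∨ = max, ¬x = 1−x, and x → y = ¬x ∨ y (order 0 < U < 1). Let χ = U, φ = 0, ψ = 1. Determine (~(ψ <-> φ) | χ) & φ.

ψ <-> φ = 1 <-> 0 = 0
~(ψ <-> φ) = ~0 = 1
~(ψ <-> φ) | χ = 1 | U = 1
(~(ψ <-> φ) | χ) & φ = 1 & 0 = 0

0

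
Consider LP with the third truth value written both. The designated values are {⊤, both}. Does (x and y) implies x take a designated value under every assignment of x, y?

Every assignment of x, y over {⊤, both, ⊥} gives a value in {⊤, both}.
In particular, with x=both, y=both: (x and y) implies x = both.

Yes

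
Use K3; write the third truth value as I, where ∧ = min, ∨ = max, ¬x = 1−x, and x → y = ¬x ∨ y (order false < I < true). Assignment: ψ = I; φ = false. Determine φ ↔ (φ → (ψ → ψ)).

ψ → ψ = I → I = I  [¬I ∨ I]
φ → (ψ → ψ) = false → I = true
φ ↔ (φ → (ψ → ψ)) = false ↔ true = false

false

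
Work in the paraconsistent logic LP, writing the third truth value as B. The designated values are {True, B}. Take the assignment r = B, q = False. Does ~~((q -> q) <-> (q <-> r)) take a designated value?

Yes

q -> q = False -> False = True
q <-> r = False <-> B = B
(q -> q) <-> (q <-> r) = True <-> B = B
~((q -> q) <-> (q <-> r)) = ~B = B
~~((q -> q) <-> (q <-> r)) = ~B = B
B ∈ {True, B}.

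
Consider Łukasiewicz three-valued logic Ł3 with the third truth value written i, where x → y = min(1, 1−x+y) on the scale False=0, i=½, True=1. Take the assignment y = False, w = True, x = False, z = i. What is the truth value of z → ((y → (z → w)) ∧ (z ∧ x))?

i

z → w = i → True = True  [min(1, 1−½+1)]
y → (z → w) = False → True = True
z ∧ x = i ∧ False = False
(y → (z → w)) ∧ (z ∧ x) = True ∧ False = False
z → ((y → (z → w)) ∧ (z ∧ x)) = i → False = i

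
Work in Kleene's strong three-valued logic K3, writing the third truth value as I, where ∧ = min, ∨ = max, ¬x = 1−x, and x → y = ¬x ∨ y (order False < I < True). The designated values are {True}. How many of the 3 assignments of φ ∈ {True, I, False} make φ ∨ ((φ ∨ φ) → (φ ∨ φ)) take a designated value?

φ=True: True ✓
φ=I: I ·
φ=False: True ✓

2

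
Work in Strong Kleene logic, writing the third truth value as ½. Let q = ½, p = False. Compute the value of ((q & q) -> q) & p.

q & q = ½ & ½ = ½
(q & q) -> q = ½ -> ½ = ½
((q & q) -> q) & p = ½ & False = False

False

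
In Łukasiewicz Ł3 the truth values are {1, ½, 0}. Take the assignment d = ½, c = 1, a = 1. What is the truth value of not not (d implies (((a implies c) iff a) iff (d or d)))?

a implies c = 1 implies 1 = 1
(a implies c) iff a = 1 iff 1 = 1
d or d = ½ or ½ = ½
((a implies c) iff a) iff (d or d) = 1 iff ½ = ½  [1 − |1−½|]
d implies (((a implies c) iff a) iff (d or d)) = ½ implies ½ = 1
not (d implies (((a implies c) iff a) iff (d or d))) = not 1 = 0
not not (d implies (((a implies c) iff a) iff (d or d))) = not 0 = 1

1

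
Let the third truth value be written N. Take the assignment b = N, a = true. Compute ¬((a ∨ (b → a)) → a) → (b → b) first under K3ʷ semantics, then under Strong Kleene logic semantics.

N; true

In K3ʷ: b → a = N → true = N
a ∨ (b → a) = true ∨ N = N
(a ∨ (b → a)) → a = N → true = N
¬((a ∨ (b → a)) → a) = ¬N = N
b → b = N → N = N
¬((a ∨ (b → a)) → a) → (b → b) = N → N = N
In Strong Kleene logic: b → a = N → true = true  [¬N ∨ true]
a ∨ (b → a) = true ∨ true = true
(a ∨ (b → a)) → a = true → true = true
¬((a ∨ (b → a)) → a) = ¬true = false
b → b = N → N = N
¬((a ∨ (b → a)) → a) → (b → b) = false → N = true
They differ because K3ʷ and Strong Kleene logic treat N differently under the binary connectives.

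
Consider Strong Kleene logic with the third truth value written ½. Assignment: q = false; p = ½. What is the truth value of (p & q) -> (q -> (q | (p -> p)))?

true

p & q = ½ & false = false
p -> p = ½ -> ½ = ½  [~½ | ½]
q | (p -> p) = false | ½ = ½
q -> (q | (p -> p)) = false -> ½ = true
(p & q) -> (q -> (q | (p -> p))) = false -> true = true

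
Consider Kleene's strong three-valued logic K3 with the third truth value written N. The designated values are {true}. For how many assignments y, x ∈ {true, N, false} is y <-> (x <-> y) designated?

2

Designated under: (y=true, x=true); (y=false, x=true).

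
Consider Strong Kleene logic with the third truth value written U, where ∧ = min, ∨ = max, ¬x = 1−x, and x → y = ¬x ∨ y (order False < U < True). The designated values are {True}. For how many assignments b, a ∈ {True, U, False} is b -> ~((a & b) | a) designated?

Of the 9 assignments, 5 give a value in {True}.

5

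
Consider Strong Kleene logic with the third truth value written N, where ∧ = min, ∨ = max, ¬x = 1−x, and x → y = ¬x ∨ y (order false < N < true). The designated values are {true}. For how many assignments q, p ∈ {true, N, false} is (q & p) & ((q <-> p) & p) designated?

Designated under: (q=true, p=true).

1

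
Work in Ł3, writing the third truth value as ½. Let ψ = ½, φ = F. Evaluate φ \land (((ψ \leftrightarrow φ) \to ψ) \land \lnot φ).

ψ \leftrightarrow φ = ½ \leftrightarrow F = ½  [1 − |½−0|]
(ψ \leftrightarrow φ) \to ψ = ½ \to ½ = T
\lnot φ = \lnot F = T
((ψ \leftrightarrow φ) \to ψ) \land \lnot φ = T \land T = T
φ \land (((ψ \leftrightarrow φ) \to ψ) \land \lnot φ) = F \land T = F

F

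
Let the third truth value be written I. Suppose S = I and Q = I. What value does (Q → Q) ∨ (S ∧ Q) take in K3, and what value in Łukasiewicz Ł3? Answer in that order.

In K3: Q → Q = I → I = I  [¬I ∨ I]
S ∧ Q = I ∧ I = I
(Q → Q) ∨ (S ∧ Q) = I ∨ I = I
In Łukasiewicz Ł3: Q → Q = I → I = True  [min(1, 1−½+½)]
S ∧ Q = I ∧ I = I
(Q → Q) ∨ (S ∧ Q) = True ∨ I = True
They differ because K3 and Łukasiewicz Ł3 treat I differently under implication.

I; True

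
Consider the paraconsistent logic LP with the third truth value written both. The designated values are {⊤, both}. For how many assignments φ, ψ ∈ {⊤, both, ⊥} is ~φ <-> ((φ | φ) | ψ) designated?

Of the 9 assignments, 5 give a value in {⊤, both}.

5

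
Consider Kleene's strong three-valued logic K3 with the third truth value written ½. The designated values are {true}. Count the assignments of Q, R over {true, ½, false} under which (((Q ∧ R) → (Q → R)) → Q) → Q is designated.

6

Of the 9 assignments, 6 give a value in {true}.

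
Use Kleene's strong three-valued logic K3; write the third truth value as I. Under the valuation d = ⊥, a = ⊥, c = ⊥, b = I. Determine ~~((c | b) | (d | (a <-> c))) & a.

c | b = ⊥ | I = I
a <-> c = ⊥ <-> ⊥ = ⊤
d | (a <-> c) = ⊥ | ⊤ = ⊤
(c | b) | (d | (a <-> c)) = I | ⊤ = ⊤
~((c | b) | (d | (a <-> c))) = ~⊤ = ⊥
~~((c | b) | (d | (a <-> c))) = ~⊥ = ⊤
~~((c | b) | (d | (a <-> c))) & a = ⊤ & ⊥ = ⊥

⊥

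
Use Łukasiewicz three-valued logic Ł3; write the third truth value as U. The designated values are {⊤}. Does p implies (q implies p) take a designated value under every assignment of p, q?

Yes

Every assignment of p, q over {⊤, U, ⊥} gives a value in {⊤}.
In particular, with p=U, q=U: p implies (q implies p) = ⊤.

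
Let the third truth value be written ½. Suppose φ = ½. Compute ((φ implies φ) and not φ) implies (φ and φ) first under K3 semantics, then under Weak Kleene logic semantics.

½; ½

In K3: φ implies φ = ½ implies ½ = ½
not φ = not ½ = ½
(φ implies φ) and not φ = ½ and ½ = ½
φ and φ = ½ and ½ = ½
((φ implies φ) and not φ) implies (φ and φ) = ½ implies ½ = ½
In Weak Kleene logic: φ implies φ = ½ implies ½ = ½  [any arg is the third value ⇒ result is the third value]
not φ = not ½ = ½
(φ implies φ) and not φ = ½ and ½ = ½
φ and φ = ½ and ½ = ½
((φ implies φ) and not φ) implies (φ and φ) = ½ implies ½ = ½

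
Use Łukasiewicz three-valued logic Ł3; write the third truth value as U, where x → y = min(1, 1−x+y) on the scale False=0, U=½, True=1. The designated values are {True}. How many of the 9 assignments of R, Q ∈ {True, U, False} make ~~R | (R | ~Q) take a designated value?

Of the 9 assignments, 5 give a value in {True}.

5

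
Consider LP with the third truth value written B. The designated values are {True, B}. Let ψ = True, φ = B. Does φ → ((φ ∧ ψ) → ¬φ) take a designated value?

φ ∧ ψ = B ∧ True = B
¬φ = ¬B = B
(φ ∧ ψ) → ¬φ = B → B = B
φ → ((φ ∧ ψ) → ¬φ) = B → B = B
B ∈ {True, B}.

Yes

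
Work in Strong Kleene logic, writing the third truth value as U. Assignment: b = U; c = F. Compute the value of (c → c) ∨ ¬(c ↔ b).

T

c → c = F → F = T
c ↔ b = F ↔ U = U
¬(c ↔ b) = ¬U = U
(c → c) ∨ ¬(c ↔ b) = T ∨ U = T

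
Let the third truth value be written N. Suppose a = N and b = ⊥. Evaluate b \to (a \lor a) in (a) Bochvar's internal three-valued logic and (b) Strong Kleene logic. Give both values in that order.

In Bochvar's internal three-valued logic: a \lor a = N \lor N = N
b \to (a \lor a) = ⊥ \to N = N
In Strong Kleene logic: a \lor a = N \lor N = N
b \to (a \lor a) = ⊥ \to N = ⊤  [\lnot ⊥ \lor N]
They differ because Bochvar's internal three-valued logic and Strong Kleene logic treat N differently under the binary connectives.

N; ⊤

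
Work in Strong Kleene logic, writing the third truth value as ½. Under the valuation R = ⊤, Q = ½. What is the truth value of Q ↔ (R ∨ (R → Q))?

R → Q = ⊤ → ½ = ½  [¬⊤ ∨ ½]
R ∨ (R → Q) = ⊤ ∨ ½ = ⊤
Q ↔ (R ∨ (R → Q)) = ½ ↔ ⊤ = ½

½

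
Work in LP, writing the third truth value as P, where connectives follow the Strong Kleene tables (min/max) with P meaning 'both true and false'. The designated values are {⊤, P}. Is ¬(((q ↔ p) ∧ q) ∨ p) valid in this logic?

No

Countermodel: q=⊤, p=⊤ gives ⊥, which is not designated.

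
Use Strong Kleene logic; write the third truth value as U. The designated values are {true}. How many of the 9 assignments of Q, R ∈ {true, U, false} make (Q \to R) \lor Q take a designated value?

7

Of the 9 assignments, 7 give a value in {true}.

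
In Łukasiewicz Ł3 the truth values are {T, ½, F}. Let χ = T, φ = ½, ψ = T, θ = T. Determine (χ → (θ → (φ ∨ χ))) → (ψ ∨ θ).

T

φ ∨ χ = ½ ∨ T = T
θ → (φ ∨ χ) = T → T = T
χ → (θ → (φ ∨ χ)) = T → T = T
ψ ∨ θ = T ∨ T = T
(χ → (θ → (φ ∨ χ))) → (ψ ∨ θ) = T → T = T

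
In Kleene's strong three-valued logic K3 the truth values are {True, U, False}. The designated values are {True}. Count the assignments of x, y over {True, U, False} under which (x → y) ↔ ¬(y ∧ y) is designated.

1

Designated under: (x=False, y=False).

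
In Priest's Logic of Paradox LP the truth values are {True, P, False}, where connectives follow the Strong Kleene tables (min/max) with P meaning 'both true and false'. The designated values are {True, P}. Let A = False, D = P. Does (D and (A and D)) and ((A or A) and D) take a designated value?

A and D = False and P = False
D and (A and D) = P and False = False
A or A = False or False = False
(A or A) and D = False and P = False
(D and (A and D)) and ((A or A) and D) = False and False = False
False ∉ {True, P}.

No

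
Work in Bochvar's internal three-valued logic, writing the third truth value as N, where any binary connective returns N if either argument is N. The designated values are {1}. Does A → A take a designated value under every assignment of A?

Countermodel: A=N gives N, which is not designated.

No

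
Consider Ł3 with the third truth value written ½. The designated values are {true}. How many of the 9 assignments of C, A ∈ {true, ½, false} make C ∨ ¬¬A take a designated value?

Of the 9 assignments, 5 give a value in {true}.

5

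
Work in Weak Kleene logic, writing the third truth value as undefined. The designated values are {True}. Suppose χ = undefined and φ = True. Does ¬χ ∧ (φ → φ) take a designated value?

¬χ = ¬undefined = undefined
φ → φ = True → True = True
¬χ ∧ (φ → φ) = undefined ∧ True = undefined
undefined ∉ {True}.

No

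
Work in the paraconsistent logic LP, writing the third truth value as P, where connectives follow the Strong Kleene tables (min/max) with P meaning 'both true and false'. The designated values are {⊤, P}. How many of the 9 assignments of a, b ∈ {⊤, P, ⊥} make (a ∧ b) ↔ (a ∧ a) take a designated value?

Of the 9 assignments, 8 give a value in {⊤, P}.

8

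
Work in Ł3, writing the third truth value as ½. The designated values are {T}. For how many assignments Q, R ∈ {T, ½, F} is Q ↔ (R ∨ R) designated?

3

Designated under: (Q=T, R=T); (Q=½, R=½); (Q=F, R=F).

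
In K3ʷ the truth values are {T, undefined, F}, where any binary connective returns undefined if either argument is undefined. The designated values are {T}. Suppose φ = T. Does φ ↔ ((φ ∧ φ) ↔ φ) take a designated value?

φ ∧ φ = T ∧ T = T
(φ ∧ φ) ↔ φ = T ↔ T = T
φ ↔ ((φ ∧ φ) ↔ φ) = T ↔ T = T
T ∈ {T}.

Yes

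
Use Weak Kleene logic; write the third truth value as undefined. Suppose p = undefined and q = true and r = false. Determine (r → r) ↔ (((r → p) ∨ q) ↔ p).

r → r = false → false = true
r → p = false → undefined = undefined
(r → p) ∨ q = undefined ∨ true = undefined
((r → p) ∨ q) ↔ p = undefined ↔ undefined = undefined
(r → r) ↔ (((r → p) ∨ q) ↔ p) = true ↔ undefined = undefined

undefined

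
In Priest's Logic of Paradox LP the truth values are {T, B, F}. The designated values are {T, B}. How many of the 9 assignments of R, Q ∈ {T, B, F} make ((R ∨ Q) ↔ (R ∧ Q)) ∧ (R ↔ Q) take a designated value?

Of the 9 assignments, 7 give a value in {T, B}.

7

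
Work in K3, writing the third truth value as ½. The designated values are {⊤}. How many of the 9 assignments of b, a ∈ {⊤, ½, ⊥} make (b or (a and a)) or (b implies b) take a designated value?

Of the 9 assignments, 7 give a value in {⊤}.

7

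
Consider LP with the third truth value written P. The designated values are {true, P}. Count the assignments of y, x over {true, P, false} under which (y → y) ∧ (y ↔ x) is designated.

Of the 9 assignments, 7 give a value in {true, P}.

7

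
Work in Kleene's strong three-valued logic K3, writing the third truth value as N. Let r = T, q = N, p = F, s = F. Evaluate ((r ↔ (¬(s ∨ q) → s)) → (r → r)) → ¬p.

T

s ∨ q = F ∨ N = N
¬(s ∨ q) = ¬N = N
¬(s ∨ q) → s = N → F = N  [¬N ∨ F]
r ↔ (¬(s ∨ q) → s) = T ↔ N = N
r → r = T → T = T
(r ↔ (¬(s ∨ q) → s)) → (r → r) = N → T = T
¬p = ¬F = T
((r ↔ (¬(s ∨ q) → s)) → (r → r)) → ¬p = T → T = T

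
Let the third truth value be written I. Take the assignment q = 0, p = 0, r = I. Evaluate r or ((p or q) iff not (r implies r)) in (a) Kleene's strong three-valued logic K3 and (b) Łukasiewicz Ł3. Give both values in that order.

In Kleene's strong three-valued logic K3: p or q = 0 or 0 = 0
r implies r = I implies I = I  [not I or I]
not (r implies r) = not I = I
(p or q) iff not (r implies r) = 0 iff I = I
r or ((p or q) iff not (r implies r)) = I or I = I
In Łukasiewicz Ł3: p or q = 0 or 0 = 0
r implies r = I implies I = 1  [min(1, 1−½+½)]
not (r implies r) = not 1 = 0
(p or q) iff not (r implies r) = 0 iff 0 = 1
r or ((p or q) iff not (r implies r)) = I or 1 = 1
They differ because Kleene's strong three-valued logic K3 and Łukasiewicz Ł3 treat I differently under implication.

I; 1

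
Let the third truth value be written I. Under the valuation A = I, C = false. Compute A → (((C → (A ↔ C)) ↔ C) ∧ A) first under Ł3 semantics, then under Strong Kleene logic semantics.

I; I

In Ł3: A ↔ C = I ↔ false = I  [1 − |½−0|]
C → (A ↔ C) = false → I = true
(C → (A ↔ C)) ↔ C = true ↔ false = false
((C → (A ↔ C)) ↔ C) ∧ A = false ∧ I = false
A → (((C → (A ↔ C)) ↔ C) ∧ A) = I → false = I
In Strong Kleene logic: A ↔ C = I ↔ false = I
C → (A ↔ C) = false → I = true  [¬false ∨ I]
(C → (A ↔ C)) ↔ C = true ↔ false = false
((C → (A ↔ C)) ↔ C) ∧ A = false ∧ I = false
A → (((C → (A ↔ C)) ↔ C) ∧ A) = I → false = I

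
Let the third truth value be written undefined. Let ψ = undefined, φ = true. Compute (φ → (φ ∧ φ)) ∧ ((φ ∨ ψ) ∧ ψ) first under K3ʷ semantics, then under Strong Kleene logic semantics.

In K3ʷ: φ ∧ φ = true ∧ true = true
φ → (φ ∧ φ) = true → true = true
φ ∨ ψ = true ∨ undefined = undefined
(φ ∨ ψ) ∧ ψ = undefined ∧ undefined = undefined
(φ → (φ ∧ φ)) ∧ ((φ ∨ ψ) ∧ ψ) = true ∧ undefined = undefined
In Strong Kleene logic: φ ∧ φ = true ∧ true = true
φ → (φ ∧ φ) = true → true = true
φ ∨ ψ = true ∨ undefined = true
(φ ∨ ψ) ∧ ψ = true ∧ undefined = undefined
(φ → (φ ∧ φ)) ∧ ((φ ∨ ψ) ∧ ψ) = true ∧ undefined = undefined

undefined; undefined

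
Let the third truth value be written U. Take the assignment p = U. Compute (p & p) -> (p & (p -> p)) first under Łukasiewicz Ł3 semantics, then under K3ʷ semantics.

⊤; U

In Łukasiewicz Ł3: p & p = U & U = U
p -> p = U -> U = ⊤
p & (p -> p) = U & ⊤ = U
(p & p) -> (p & (p -> p)) = U -> U = ⊤
In K3ʷ: p & p = U & U = U
p -> p = U -> U = U  [any arg is the third value ⇒ result is the third value]
p & (p -> p) = U & U = U
(p & p) -> (p & (p -> p)) = U -> U = U
They differ because Łukasiewicz Ł3 and K3ʷ treat U differently under the binary connectives.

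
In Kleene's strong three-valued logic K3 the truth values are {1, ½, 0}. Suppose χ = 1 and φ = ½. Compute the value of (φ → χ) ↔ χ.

1

φ → χ = ½ → 1 = 1
(φ → χ) ↔ χ = 1 ↔ 1 = 1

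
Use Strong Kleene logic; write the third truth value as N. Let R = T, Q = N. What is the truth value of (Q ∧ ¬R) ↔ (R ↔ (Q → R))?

F

¬R = ¬T = F
Q ∧ ¬R = N ∧ F = F
Q → R = N → T = T  [¬N ∨ T]
R ↔ (Q → R) = T ↔ T = T
(Q ∧ ¬R) ↔ (R ↔ (Q → R)) = F ↔ T = F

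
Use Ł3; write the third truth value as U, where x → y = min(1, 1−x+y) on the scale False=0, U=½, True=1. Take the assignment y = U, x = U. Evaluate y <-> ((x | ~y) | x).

~y = ~U = U
x | ~y = U | U = U
(x | ~y) | x = U | U = U
y <-> ((x | ~y) | x) = U <-> U = True

True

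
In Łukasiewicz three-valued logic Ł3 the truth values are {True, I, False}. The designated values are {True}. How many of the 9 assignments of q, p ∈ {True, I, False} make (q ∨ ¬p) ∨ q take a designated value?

5

Of the 9 assignments, 5 give a value in {True}.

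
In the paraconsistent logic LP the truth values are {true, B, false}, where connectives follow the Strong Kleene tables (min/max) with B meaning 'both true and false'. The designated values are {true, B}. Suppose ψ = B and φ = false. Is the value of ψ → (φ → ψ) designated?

φ → ψ = false → B = true  [¬false ∨ B]
ψ → (φ → ψ) = B → true = true
true ∈ {true, B}.

Yes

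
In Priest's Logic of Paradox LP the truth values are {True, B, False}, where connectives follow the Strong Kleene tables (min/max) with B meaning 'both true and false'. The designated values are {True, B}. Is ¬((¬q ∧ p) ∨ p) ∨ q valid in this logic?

No

Countermodel: q=False, p=True gives False, which is not designated.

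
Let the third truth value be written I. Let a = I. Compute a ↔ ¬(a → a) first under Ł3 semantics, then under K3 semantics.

In Ł3: a → a = I → I = ⊤
¬(a → a) = ¬⊤ = ⊥
a ↔ ¬(a → a) = I ↔ ⊥ = I
In K3: a → a = I → I = I  [¬I ∨ I]
¬(a → a) = ¬I = I
a ↔ ¬(a → a) = I ↔ I = I

I; I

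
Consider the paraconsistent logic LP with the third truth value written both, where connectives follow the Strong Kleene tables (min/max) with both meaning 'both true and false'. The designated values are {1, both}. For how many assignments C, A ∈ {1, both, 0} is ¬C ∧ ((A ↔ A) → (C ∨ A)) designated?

5

Of the 9 assignments, 5 give a value in {1, both}.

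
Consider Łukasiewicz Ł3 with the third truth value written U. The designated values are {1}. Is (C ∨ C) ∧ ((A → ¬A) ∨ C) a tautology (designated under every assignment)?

No

Countermodel: C=U, A=1 gives U, which is not designated.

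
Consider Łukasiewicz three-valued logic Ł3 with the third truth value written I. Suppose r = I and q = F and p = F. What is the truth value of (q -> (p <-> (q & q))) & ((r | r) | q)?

q & q = F & F = F
p <-> (q & q) = F <-> F = T
q -> (p <-> (q & q)) = F -> T = T
r | r = I | I = I
(r | r) | q = I | F = I
(q -> (p <-> (q & q))) & ((r | r) | q) = T & I = I

I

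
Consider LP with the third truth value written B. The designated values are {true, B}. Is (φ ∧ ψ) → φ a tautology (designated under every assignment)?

Every assignment of φ, ψ over {true, B, false} gives a value in {true, B}.
In particular, with φ=B, ψ=B: (φ ∧ ψ) → φ = B.

Yes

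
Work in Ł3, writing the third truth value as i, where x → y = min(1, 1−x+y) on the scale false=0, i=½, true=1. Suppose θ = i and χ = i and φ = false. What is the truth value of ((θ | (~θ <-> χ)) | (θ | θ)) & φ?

false

~θ = ~i = i
~θ <-> χ = i <-> i = true  [1 − |½−½|]
θ | (~θ <-> χ) = i | true = true
θ | θ = i | i = i
(θ | (~θ <-> χ)) | (θ | θ) = true | i = true
((θ | (~θ <-> χ)) | (θ | θ)) & φ = true & false = false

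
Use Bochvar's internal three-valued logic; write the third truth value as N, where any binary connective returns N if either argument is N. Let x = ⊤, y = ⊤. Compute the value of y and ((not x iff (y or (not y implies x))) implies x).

not x = not ⊤ = ⊥
not y = not ⊤ = ⊥
not y implies x = ⊥ implies ⊤ = ⊤
y or (not y implies x) = ⊤ or ⊤ = ⊤
not x iff (y or (not y implies x)) = ⊥ iff ⊤ = ⊥
(not x iff (y or (not y implies x))) implies x = ⊥ implies ⊤ = ⊤
y and ((not x iff (y or (not y implies x))) implies x) = ⊤ and ⊤ = ⊤

⊤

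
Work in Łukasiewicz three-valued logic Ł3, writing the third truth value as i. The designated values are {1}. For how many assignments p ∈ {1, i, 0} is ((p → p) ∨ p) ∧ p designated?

p=1: 1 ✓
p=i: i ·
p=0: 0 ·

1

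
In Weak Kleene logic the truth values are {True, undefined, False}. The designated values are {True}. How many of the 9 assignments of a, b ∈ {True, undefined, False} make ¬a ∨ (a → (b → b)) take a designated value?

Designated under: (a=True, b=True); (a=True, b=False); (a=False, b=True); (a=False, b=False).

4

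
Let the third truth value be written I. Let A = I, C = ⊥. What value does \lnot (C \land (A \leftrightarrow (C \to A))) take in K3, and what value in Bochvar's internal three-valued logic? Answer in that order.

In K3: C \to A = ⊥ \to I = ⊤
A \leftrightarrow (C \to A) = I \leftrightarrow ⊤ = I
C \land (A \leftrightarrow (C \to A)) = ⊥ \land I = ⊥
\lnot (C \land (A \leftrightarrow (C \to A))) = \lnot ⊥ = ⊤
In Bochvar's internal three-valued logic: C \to A = ⊥ \to I = I  [any arg is the third value ⇒ result is the third value]
A \leftrightarrow (C \to A) = I \leftrightarrow I = I
C \land (A \leftrightarrow (C \to A)) = ⊥ \land I = I
\lnot (C \land (A \leftrightarrow (C \to A))) = \lnot I = I
They differ because K3 and Bochvar's internal three-valued logic treat I differently under the binary connectives.

⊤; I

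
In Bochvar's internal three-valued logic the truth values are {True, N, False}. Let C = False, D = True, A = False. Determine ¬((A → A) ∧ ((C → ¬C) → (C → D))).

A → A = False → False = True
¬C = ¬False = True
C → ¬C = False → True = True
C → D = False → True = True
(C → ¬C) → (C → D) = True → True = True
(A → A) ∧ ((C → ¬C) → (C → D)) = True ∧ True = True
¬((A → A) ∧ ((C → ¬C) → (C → D))) = ¬True = False

False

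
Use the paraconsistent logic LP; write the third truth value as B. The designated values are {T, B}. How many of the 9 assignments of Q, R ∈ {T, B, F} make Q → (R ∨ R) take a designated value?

Of the 9 assignments, 8 give a value in {T, B}.

8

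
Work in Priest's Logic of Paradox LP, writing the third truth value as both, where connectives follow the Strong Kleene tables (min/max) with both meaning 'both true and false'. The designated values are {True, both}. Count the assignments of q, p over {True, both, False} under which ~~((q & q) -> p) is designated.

Of the 9 assignments, 8 give a value in {True, both}.

8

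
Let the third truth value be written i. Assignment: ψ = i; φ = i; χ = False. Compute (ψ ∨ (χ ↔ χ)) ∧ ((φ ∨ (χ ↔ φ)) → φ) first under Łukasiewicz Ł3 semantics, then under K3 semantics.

In Łukasiewicz Ł3: χ ↔ χ = False ↔ False = True
ψ ∨ (χ ↔ χ) = i ∨ True = True
χ ↔ φ = False ↔ i = i
φ ∨ (χ ↔ φ) = i ∨ i = i
(φ ∨ (χ ↔ φ)) → φ = i → i = True
(ψ ∨ (χ ↔ χ)) ∧ ((φ ∨ (χ ↔ φ)) → φ) = True ∧ True = True
In K3: χ ↔ χ = False ↔ False = True
ψ ∨ (χ ↔ χ) = i ∨ True = True
χ ↔ φ = False ↔ i = i
φ ∨ (χ ↔ φ) = i ∨ i = i
(φ ∨ (χ ↔ φ)) → φ = i → i = i  [¬i ∨ i]
(ψ ∨ (χ ↔ χ)) ∧ ((φ ∨ (χ ↔ φ)) → φ) = True ∧ i = i
They differ because Łukasiewicz Ł3 and K3 treat i differently under implication.

True; i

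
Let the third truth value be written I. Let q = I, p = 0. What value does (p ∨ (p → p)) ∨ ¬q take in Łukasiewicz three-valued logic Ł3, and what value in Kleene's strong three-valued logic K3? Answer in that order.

1; 1

In Łukasiewicz three-valued logic Ł3: p → p = 0 → 0 = 1
p ∨ (p → p) = 0 ∨ 1 = 1
¬q = ¬I = I
(p ∨ (p → p)) ∨ ¬q = 1 ∨ I = 1
In Kleene's strong three-valued logic K3: p → p = 0 → 0 = 1
p ∨ (p → p) = 0 ∨ 1 = 1
¬q = ¬I = I
(p ∨ (p → p)) ∨ ¬q = 1 ∨ I = 1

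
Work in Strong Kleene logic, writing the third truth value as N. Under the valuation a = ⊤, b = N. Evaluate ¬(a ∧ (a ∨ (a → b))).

⊥

a → b = ⊤ → N = N
a ∨ (a → b) = ⊤ ∨ N = ⊤
a ∧ (a ∨ (a → b)) = ⊤ ∧ ⊤ = ⊤
¬(a ∧ (a ∨ (a → b))) = ¬⊤ = ⊥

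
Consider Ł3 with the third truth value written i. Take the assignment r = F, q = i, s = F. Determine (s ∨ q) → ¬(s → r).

s ∨ q = F ∨ i = i
s → r = F → F = T
¬(s → r) = ¬T = F
(s ∨ q) → ¬(s → r) = i → F = i  [min(1, 1−½+0)]

i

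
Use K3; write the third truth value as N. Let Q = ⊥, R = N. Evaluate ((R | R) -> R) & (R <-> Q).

N

R | R = N | N = N
(R | R) -> R = N -> N = N  [~N | N]
R <-> Q = N <-> ⊥ = N
((R | R) -> R) & (R <-> Q) = N & N = N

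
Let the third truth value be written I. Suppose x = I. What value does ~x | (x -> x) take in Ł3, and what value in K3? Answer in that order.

In Ł3: ~x = ~I = I
x -> x = I -> I = true
~x | (x -> x) = I | true = true
In K3: ~x = ~I = I
x -> x = I -> I = I  [~I | I]
~x | (x -> x) = I | I = I
They differ because Ł3 and K3 treat I differently under implication.

true; I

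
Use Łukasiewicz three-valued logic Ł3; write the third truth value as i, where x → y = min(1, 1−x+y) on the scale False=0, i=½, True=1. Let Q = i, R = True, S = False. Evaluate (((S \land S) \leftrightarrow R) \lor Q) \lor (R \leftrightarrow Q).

i

S \land S = False \land False = False
(S \land S) \leftrightarrow R = False \leftrightarrow True = False
((S \land S) \leftrightarrow R) \lor Q = False \lor i = i
R \leftrightarrow Q = True \leftrightarrow i = i  [1 − |1−½|]
(((S \land S) \leftrightarrow R) \lor Q) \lor (R \leftrightarrow Q) = i \lor i = i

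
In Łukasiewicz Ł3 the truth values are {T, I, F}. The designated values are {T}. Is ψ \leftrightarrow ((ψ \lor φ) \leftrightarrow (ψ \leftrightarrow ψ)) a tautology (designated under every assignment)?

Countermodel: ψ=I, φ=T gives I, which is not designated.

No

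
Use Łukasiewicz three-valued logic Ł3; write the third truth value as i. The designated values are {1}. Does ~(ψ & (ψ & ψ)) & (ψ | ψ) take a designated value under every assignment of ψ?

Countermodel: ψ=1 gives 0, which is not designated.

No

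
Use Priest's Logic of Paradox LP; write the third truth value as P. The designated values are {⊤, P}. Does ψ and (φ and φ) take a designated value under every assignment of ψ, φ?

Countermodel: ψ=⊤, φ=⊥ gives ⊥, which is not designated.

No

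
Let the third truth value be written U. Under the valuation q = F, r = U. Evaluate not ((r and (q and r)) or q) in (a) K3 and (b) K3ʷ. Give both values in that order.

In K3: q and r = F and U = F
r and (q and r) = U and F = F
(r and (q and r)) or q = F or F = F
not ((r and (q and r)) or q) = not F = T
In K3ʷ: q and r = F and U = U
r and (q and r) = U and U = U
(r and (q and r)) or q = U or F = U
not ((r and (q and r)) or q) = not U = U
They differ because K3 and K3ʷ treat U differently under the binary connectives.

T; U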